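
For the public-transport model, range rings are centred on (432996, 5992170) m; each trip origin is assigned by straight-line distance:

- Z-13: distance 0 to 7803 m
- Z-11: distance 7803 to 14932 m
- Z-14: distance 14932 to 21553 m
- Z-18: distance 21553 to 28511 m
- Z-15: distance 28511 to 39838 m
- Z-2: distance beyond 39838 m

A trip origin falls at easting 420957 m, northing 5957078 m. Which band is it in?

Z-15

Distance = √((420957−432996)² + (5957078−5992170)²) = √(144937521.000 + 1231448464.000) = 37099.676 m.
28511 ≤ 37099.676 < 39838 → Z-15.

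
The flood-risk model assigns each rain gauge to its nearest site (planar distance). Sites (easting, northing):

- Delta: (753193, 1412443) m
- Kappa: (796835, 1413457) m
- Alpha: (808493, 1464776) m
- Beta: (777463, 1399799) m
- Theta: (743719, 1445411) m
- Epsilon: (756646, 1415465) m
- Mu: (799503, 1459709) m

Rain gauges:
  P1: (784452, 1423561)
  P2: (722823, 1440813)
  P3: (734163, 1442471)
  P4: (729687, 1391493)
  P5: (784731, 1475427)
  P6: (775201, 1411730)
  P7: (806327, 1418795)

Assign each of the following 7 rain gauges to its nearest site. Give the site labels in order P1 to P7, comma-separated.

Kappa, Theta, Theta, Delta, Mu, Beta, Kappa

P1 → Kappa (d²=255429505.00)
P2 → Theta (d²=457784420.00)
P3 → Theta (d²=99960736.00)
P4 → Delta (d²=991434536.00)
P5 → Mu (d²=465267508.00)
P6 → Beta (d²=147465405.00)
P7 → Kappa (d²=118592308.00)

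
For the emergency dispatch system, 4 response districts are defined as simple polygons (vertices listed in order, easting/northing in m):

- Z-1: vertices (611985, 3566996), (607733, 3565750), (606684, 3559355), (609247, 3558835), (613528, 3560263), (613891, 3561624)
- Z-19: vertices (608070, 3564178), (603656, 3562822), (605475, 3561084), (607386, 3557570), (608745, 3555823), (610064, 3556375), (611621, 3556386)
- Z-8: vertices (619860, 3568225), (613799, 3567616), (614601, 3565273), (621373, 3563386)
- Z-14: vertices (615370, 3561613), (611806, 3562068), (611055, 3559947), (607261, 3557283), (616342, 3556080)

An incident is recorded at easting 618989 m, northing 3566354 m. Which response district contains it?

Z-8

Cast a ray rightward from (618989, 3566354). For each polygon, the edges (by vertex number in listed order) whose endpoints lie on opposite sides of northing = 3566354, where each meets that height, and whether that is right or left of the point:
Z-1: 1–2 at easting≈609794.2 (left), 6–1 at easting≈612212.8 (left) → 0 crossings.
Z-19: no edge straddles that height → 0 crossings.
Z-8: 2–3 at easting≈614231.0 (left), 4–1 at easting≈620445.0 (right) → 1 crossing.
Z-14: no edge straddles that height → 0 crossings.
Only Z-8 has an odd count, so the point is inside Z-8.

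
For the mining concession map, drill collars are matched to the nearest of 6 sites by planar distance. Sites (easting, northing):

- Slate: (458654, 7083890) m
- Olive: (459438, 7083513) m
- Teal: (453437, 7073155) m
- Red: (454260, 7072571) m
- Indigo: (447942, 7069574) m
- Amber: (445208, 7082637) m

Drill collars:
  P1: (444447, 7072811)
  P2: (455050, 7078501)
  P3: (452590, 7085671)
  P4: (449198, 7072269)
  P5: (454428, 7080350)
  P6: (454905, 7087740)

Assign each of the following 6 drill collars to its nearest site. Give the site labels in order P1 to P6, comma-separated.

P1 → Indigo (d²=22693194.00)
P2 → Teal (d²=31181485.00)
P3 → Slate (d²=39944057.00)
P4 → Indigo (d²=8840561.00)
P5 → Slate (d²=30390676.00)
P6 → Slate (d²=28877501.00)

Indigo, Teal, Slate, Indigo, Slate, Slate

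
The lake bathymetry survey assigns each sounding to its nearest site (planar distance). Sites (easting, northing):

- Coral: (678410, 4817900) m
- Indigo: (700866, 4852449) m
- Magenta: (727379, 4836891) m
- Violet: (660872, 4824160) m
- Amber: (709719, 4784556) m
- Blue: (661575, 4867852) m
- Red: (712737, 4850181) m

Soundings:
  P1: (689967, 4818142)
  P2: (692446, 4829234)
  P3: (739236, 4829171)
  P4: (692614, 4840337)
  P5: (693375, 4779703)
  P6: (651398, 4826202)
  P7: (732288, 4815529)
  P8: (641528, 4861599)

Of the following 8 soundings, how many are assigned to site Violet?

1

P1 → Coral
P2 → Coral
P3 → Magenta
P4 → Indigo
P5 → Amber
P6 → Violet
P7 → Magenta
P8 → Blue
1 of the 8 goes to Violet.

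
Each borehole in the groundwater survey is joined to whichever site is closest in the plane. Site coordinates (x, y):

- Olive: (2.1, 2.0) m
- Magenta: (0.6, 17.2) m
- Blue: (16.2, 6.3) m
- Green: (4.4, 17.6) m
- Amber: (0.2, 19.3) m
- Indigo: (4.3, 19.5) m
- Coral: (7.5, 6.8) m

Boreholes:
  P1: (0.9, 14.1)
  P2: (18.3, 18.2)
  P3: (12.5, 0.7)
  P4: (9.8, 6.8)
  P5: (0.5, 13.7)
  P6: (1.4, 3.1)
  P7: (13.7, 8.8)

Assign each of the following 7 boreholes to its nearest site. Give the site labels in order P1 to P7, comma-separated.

Magenta, Blue, Blue, Coral, Magenta, Olive, Blue

P1 → Magenta (d²=9.70)
P2 → Blue (d²=146.02)
P3 → Blue (d²=45.05)
P4 → Coral (d²=5.29)
P5 → Magenta (d²=12.26)
P6 → Olive (d²=1.70)
P7 → Blue (d²=12.50)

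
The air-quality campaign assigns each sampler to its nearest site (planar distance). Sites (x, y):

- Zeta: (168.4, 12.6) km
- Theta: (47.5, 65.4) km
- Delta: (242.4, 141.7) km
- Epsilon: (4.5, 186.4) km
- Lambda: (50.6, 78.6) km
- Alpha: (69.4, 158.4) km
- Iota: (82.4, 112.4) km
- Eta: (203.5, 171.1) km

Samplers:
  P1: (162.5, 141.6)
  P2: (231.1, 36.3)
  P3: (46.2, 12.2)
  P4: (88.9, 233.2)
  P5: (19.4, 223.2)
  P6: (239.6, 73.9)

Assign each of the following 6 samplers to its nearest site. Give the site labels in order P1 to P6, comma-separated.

Eta, Zeta, Theta, Alpha, Epsilon, Delta

P1 → Eta (d²=2551.25)
P2 → Zeta (d²=4492.98)
P3 → Theta (d²=2831.93)
P4 → Alpha (d²=5975.29)
P5 → Epsilon (d²=1576.25)
P6 → Delta (d²=4604.68)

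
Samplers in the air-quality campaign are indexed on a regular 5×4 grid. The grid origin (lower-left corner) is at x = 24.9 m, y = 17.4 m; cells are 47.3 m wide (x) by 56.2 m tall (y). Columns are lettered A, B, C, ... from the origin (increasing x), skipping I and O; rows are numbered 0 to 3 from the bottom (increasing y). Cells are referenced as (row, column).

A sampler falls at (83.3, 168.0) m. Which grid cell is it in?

Column index: ⌊(83.3 − 24.9) / 47.3⌋ = ⌊1.235⌋ = 1 → column B
Row offset from origin: ⌊(168.0 − 17.4) / 56.2⌋ = ⌊2.680⌋ = 2 → row 2

(2, B)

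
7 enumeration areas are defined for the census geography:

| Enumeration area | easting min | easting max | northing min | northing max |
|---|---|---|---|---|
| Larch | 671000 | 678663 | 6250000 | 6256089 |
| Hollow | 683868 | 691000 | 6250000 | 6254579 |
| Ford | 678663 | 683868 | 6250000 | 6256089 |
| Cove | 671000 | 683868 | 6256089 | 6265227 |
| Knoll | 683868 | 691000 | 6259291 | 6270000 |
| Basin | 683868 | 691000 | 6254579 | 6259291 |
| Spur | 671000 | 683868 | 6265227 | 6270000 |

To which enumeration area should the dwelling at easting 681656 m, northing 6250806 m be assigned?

The point has easting = 681656 and northing = 6250806.
Only Ford satisfies 678663 ≤ easting ≤ 683868 and 6250000 ≤ northing ≤ 6256089.

Ford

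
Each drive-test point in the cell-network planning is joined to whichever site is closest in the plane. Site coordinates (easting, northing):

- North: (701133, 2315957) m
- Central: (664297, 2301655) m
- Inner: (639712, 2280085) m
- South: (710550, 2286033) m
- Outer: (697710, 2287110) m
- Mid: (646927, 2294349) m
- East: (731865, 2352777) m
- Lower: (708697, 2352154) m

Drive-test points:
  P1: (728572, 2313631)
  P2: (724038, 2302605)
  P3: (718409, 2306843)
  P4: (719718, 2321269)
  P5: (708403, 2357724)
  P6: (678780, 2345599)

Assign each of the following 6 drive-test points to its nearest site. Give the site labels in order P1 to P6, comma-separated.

North, South, North, North, Lower, Lower

P1 → North (d²=758308997.00)
P2 → South (d²=456557328.00)
P3 → North (d²=381525172.00)
P4 → North (d²=373619569.00)
P5 → Lower (d²=31111336.00)
P6 → Lower (d²=937994914.00)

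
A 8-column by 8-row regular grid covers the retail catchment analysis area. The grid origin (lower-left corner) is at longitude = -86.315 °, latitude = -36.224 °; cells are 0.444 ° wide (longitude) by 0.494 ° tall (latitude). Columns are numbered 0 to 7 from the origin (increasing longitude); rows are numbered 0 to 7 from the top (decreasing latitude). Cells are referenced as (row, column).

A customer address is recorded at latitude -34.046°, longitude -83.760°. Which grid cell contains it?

Column index: ⌊(-83.760 − -86.315) / 0.444⌋ = ⌊5.755⌋ = 5
Row offset from origin: ⌊(-34.046 − -36.224) / 0.494⌋ = ⌊4.409⌋ = 4 → row 3 (counted from top)

(3, 5)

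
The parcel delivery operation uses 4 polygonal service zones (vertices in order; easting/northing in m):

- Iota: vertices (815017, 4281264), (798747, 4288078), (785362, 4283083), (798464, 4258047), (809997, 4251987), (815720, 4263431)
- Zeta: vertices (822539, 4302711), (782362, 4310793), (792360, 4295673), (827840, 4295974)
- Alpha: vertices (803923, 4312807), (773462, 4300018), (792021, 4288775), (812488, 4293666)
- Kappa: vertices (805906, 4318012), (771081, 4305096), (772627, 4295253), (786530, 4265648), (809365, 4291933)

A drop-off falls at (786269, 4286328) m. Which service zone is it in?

Kappa

Cast a ray rightward from (786269, 4286328). For each polygon, the edges (by vertex number in listed order) whose endpoints lie on opposite sides of northing = 4286328, where each meets that height, and whether that is right or left of the point:
Iota: 1–2 at easting≈802925.5 (right), 2–3 at easting≈794057.6 (right) → 2 crossings.
Zeta: no edge straddles that height → 0 crossings.
Alpha: no edge straddles that height → 0 crossings.
Kappa: 3–4 at easting≈776818.3 (left), 4–5 at easting≈804495.7 (right) → 1 crossing.
Only Kappa has an odd count, so the point is inside Kappa.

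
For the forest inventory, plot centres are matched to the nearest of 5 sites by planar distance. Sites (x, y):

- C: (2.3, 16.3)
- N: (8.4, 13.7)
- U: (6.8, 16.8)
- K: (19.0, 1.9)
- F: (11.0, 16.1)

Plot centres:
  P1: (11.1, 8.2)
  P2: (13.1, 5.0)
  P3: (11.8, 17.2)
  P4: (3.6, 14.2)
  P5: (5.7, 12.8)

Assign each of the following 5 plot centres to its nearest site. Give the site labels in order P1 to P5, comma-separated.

P1 → N (d²=37.54)
P2 → K (d²=44.42)
P3 → F (d²=1.85)
P4 → C (d²=6.10)
P5 → N (d²=8.10)

N, K, F, C, N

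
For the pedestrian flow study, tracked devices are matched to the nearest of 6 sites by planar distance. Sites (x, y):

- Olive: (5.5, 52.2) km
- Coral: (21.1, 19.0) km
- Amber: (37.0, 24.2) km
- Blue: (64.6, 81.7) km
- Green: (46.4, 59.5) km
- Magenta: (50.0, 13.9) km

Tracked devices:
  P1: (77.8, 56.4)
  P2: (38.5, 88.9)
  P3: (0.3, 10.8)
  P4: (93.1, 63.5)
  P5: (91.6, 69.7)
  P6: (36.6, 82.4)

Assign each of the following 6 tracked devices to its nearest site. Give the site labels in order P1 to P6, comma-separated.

Blue, Blue, Coral, Blue, Blue, Green

P1 → Blue (d²=814.33)
P2 → Blue (d²=733.05)
P3 → Coral (d²=499.88)
P4 → Blue (d²=1143.49)
P5 → Blue (d²=873.00)
P6 → Green (d²=620.45)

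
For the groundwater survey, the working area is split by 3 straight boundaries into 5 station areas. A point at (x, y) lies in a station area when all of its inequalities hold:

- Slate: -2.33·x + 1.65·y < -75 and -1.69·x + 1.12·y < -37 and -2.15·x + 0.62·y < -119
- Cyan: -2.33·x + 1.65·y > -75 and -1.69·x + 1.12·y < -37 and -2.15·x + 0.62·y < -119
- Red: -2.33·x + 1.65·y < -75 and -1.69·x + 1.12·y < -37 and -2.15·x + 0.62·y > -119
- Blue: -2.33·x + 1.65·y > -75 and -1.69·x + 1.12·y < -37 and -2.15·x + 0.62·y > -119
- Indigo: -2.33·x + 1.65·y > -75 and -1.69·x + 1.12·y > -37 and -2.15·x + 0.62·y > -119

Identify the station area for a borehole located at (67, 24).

Slate

-2.33·67 + 1.65·24 = -116.510, which is < -75
-1.69·67 + 1.12·24 = -86.350, which is < -37
-2.15·67 + 0.62·24 = -129.170, which is < -119
This sign pattern matches Slate.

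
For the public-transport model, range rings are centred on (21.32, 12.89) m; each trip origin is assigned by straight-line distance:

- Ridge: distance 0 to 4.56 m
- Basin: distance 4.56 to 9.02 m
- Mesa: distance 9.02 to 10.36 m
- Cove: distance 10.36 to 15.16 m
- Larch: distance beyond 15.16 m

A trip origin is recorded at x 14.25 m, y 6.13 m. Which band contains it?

Distance = √((14.25−21.32)² + (6.13−12.89)²) = √(49.985 + 45.698) = 9.782 m.
9.02 ≤ 9.782 < 10.36 → Mesa.

Mesa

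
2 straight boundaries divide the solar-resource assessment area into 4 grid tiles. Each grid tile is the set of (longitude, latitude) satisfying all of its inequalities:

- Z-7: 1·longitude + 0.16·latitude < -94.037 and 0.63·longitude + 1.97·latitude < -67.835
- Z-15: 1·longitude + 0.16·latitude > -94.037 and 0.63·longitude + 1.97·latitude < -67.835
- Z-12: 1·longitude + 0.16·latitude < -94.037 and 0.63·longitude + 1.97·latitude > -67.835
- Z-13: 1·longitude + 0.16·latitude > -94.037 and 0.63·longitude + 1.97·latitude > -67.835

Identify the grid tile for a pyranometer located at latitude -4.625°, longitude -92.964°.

1·-92.964 + 0.16·-4.625 = -93.704, which is > -94.037
0.63·-92.964 + 1.97·-4.625 = -67.679, which is > -67.835
This sign pattern matches Z-13.

Z-13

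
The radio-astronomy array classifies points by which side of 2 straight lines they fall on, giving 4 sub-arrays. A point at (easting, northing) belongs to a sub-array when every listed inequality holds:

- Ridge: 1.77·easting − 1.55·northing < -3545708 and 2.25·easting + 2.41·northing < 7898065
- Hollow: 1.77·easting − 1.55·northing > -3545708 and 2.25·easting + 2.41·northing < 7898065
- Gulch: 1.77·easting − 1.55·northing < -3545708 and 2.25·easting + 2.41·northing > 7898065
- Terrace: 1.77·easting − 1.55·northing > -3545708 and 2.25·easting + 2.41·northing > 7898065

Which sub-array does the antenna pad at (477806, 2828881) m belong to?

1.77·477806 − 1.55·2828881 = -3539048.930, which is > -3545708
2.25·477806 + 2.41·2828881 = 7892666.710, which is < 7898065
This sign pattern matches Hollow.

Hollow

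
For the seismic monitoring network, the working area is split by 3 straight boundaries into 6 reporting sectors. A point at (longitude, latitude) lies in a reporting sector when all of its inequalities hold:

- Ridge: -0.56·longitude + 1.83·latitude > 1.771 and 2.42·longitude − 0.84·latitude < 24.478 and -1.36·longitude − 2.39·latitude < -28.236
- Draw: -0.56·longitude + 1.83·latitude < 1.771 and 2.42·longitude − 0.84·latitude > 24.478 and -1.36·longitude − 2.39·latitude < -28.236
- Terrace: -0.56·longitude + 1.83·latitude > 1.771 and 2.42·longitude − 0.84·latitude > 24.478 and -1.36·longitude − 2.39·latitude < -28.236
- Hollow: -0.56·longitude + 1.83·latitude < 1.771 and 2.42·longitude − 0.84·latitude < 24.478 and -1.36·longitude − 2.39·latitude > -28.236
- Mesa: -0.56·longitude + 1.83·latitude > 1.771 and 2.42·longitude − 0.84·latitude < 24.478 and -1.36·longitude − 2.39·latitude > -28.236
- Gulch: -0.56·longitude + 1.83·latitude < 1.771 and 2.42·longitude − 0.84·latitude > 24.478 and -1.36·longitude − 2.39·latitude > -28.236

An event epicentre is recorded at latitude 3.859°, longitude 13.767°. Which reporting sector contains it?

Gulch

-0.56·13.767 + 1.83·3.859 = -0.648, which is < 1.771
2.42·13.767 − 0.84·3.859 = 30.075, which is > 24.478
-1.36·13.767 − 2.39·3.859 = -27.946, which is > -28.236
This sign pattern matches Gulch.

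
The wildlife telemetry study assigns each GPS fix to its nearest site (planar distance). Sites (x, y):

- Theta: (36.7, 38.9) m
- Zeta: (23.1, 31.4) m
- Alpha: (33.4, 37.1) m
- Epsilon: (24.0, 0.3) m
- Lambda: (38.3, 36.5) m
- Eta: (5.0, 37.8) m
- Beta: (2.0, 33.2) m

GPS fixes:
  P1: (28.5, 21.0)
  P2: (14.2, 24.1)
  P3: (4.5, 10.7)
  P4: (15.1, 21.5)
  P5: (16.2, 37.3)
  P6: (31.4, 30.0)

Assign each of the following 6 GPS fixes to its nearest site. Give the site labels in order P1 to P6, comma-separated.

P1 → Zeta (d²=137.32)
P2 → Zeta (d²=132.50)
P3 → Epsilon (d²=488.41)
P4 → Zeta (d²=162.01)
P5 → Zeta (d²=82.42)
P6 → Alpha (d²=54.41)

Zeta, Zeta, Epsilon, Zeta, Zeta, Alpha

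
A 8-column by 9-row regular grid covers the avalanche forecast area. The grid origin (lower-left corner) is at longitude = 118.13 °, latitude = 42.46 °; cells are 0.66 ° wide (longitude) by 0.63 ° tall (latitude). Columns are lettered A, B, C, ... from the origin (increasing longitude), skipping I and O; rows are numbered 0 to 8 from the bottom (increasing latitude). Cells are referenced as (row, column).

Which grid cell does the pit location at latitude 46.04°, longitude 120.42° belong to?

(5, D)

Column index: ⌊(120.42 − 118.13) / 0.66⌋ = ⌊3.470⌋ = 3 → column D
Row offset from origin: ⌊(46.04 − 42.46) / 0.63⌋ = ⌊5.683⌋ = 5 → row 5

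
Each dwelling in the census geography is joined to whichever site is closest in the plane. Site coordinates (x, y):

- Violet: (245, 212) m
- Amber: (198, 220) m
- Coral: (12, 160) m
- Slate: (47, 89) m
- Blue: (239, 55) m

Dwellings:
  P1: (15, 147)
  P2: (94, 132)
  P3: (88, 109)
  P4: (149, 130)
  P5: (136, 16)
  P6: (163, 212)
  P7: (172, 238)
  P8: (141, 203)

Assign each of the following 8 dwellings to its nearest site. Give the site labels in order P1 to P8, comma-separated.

P1 → Coral (d²=178.00)
P2 → Slate (d²=4058.00)
P3 → Slate (d²=2081.00)
P4 → Amber (d²=10501.00)
P5 → Blue (d²=12130.00)
P6 → Amber (d²=1289.00)
P7 → Amber (d²=1000.00)
P8 → Amber (d²=3538.00)

Coral, Slate, Slate, Amber, Blue, Amber, Amber, Amber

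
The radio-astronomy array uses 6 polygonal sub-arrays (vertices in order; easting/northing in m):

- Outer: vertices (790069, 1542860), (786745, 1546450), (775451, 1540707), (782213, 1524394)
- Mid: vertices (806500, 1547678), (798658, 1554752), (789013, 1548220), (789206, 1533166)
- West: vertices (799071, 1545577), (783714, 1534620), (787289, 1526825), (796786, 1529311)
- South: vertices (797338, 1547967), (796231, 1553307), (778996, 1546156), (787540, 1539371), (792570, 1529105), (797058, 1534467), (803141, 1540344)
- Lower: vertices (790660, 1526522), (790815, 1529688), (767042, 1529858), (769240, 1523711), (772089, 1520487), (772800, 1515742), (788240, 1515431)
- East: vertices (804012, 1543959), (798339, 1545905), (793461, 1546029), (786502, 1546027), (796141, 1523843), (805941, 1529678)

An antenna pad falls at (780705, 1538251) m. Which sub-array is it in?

Cast a ray rightward from (780705, 1538251). For each polygon, the edges (by vertex number in listed order) whose endpoints lie on opposite sides of northing = 1538251, where each meets that height, and whether that is right or left of the point:
Outer: 3–4 at easting≈776469.1 (left), 4–1 at easting≈788108.2 (right) → 1 crossing.
Mid: 3–4 at easting≈789140.8 (right), 4–1 at easting≈795265.8 (right) → 2 crossings.
West: 1–2 at easting≈788803.1 (right), 4–1 at easting≈798041.9 (right) → 2 crossings.
South: 4–5 at easting≈788088.8 (right), 6–7 at easting≈800974.6 (right) → 2 crossings.
Lower: no edge straddles that height → 0 crossings.
East: 4–5 at easting≈789880.7 (right), 6–1 at easting≈804783.0 (right) → 2 crossings.
Only Outer has an odd count, so the point is inside Outer.

Outer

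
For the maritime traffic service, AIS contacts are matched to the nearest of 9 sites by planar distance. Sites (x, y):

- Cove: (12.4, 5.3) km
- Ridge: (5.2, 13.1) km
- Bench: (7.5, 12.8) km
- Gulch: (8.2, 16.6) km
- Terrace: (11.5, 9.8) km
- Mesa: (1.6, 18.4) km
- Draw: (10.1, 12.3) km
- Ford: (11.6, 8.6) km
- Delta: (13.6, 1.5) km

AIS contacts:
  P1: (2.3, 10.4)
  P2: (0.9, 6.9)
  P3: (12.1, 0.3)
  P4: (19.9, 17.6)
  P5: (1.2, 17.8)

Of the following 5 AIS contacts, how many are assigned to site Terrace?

0

P1 → Ridge
P2 → Ridge
P3 → Delta
P4 → Draw
P5 → Mesa
0 of the 5 go to Terrace.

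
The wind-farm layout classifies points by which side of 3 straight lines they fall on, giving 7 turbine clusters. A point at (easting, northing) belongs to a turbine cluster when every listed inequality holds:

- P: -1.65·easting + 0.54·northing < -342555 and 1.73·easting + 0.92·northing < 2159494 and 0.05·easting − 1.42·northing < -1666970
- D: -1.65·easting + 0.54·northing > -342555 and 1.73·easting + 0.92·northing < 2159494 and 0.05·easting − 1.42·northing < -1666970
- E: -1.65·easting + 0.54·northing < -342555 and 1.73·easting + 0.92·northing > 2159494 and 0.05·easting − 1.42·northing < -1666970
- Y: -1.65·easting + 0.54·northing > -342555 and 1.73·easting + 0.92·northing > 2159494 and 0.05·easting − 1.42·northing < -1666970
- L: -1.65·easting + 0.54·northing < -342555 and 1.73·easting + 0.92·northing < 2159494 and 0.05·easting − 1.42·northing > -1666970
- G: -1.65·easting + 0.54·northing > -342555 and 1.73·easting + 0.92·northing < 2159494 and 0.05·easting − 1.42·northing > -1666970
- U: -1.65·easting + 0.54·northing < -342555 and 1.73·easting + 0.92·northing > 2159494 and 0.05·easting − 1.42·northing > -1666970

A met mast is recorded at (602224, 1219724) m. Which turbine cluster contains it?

-1.65·602224 + 0.54·1219724 = -335018.640, which is > -342555
1.73·602224 + 0.92·1219724 = 2163993.600, which is > 2159494
0.05·602224 − 1.42·1219724 = -1701896.880, which is < -1666970
This sign pattern matches Y.

Y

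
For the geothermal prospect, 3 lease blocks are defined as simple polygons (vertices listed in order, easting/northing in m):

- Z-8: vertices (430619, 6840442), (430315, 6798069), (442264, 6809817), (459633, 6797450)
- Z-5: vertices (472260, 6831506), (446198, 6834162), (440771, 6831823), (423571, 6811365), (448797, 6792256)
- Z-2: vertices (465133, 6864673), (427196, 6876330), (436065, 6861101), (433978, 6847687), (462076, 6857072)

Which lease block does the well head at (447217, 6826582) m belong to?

Z-5

Cast a ray rightward from (447217, 6826582). For each polygon, the edges (by vertex number in listed order) whose endpoints lie on opposite sides of northing = 6826582, where each meets that height, and whether that is right or left of the point:
Z-8: 1–2 at easting≈430519.6 (left), 4–1 at easting≈439972.7 (left) → 0 crossings.
Z-5: 3–4 at easting≈436364.6 (left), 5–1 at easting≈469316.5 (right) → 1 crossing.
Z-2: no edge straddles that height → 0 crossings.
Only Z-5 has an odd count, so the point is inside Z-5.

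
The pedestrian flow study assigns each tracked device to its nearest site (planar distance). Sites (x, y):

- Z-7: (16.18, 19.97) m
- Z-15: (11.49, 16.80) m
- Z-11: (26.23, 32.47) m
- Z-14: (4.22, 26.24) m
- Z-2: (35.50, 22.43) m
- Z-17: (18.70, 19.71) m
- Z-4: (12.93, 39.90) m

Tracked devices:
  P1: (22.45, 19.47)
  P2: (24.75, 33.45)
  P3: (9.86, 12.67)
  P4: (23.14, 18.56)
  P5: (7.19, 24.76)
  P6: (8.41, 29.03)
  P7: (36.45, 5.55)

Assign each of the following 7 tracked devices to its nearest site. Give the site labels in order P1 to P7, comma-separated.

P1 → Z-17 (d²=14.12)
P2 → Z-11 (d²=3.15)
P3 → Z-15 (d²=19.71)
P4 → Z-17 (d²=21.04)
P5 → Z-14 (d²=11.01)
P6 → Z-14 (d²=25.34)
P7 → Z-2 (d²=285.84)

Z-17, Z-11, Z-15, Z-17, Z-14, Z-14, Z-2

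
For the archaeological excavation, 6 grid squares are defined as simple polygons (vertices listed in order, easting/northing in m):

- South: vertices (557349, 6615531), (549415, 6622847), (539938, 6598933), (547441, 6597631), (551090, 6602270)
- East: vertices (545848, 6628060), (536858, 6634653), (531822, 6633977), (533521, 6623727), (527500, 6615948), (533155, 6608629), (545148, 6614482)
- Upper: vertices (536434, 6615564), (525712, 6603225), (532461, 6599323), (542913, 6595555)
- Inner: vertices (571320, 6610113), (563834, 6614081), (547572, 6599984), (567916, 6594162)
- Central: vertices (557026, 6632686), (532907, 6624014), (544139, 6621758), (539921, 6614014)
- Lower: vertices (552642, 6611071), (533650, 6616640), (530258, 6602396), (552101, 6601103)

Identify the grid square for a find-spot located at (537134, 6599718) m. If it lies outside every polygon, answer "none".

Upper

Cast a ray rightward from (537134, 6599718). For each polygon, the edges (by vertex number in listed order) whose endpoints lie on opposite sides of northing = 6599718, where each meets that height, and whether that is right or left of the point:
South: 2–3 at easting≈540249.1 (right), 4–5 at easting≈549082.6 (right) → 2 crossings.
East: no edge straddles that height → 0 crossings.
Upper: 2–3 at easting≈531777.8 (left), 4–1 at easting≈541565.0 (right) → 1 crossing.
Inner: 3–4 at easting≈548501.5 (right), 4–1 at easting≈569101.7 (right) → 2 crossings.
Central: no edge straddles that height → 0 crossings.
Lower: no edge straddles that height → 0 crossings.
Only Upper has an odd count, so the point is inside Upper.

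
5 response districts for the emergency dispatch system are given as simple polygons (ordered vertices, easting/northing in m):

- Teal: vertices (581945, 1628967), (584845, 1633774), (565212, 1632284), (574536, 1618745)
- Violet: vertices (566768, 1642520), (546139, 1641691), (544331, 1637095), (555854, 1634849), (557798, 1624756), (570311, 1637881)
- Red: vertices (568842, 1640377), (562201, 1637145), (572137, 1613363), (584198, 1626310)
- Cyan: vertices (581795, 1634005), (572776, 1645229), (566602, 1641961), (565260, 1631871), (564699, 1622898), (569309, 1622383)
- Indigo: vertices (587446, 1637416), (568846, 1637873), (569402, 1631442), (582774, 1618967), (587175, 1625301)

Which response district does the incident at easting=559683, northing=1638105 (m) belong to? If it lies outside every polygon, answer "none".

Cast a ray rightward from (559683, 1638105). For each polygon, the edges (by vertex number in listed order) whose endpoints lie on opposite sides of northing = 1638105, where each meets that height, and whether that is right or left of the point:
Teal: no edge straddles that height → 0 crossings.
Violet: 2–3 at easting≈544728.3 (left), 6–1 at easting≈570139.9 (right) → 1 crossing.
Red: 1–2 at easting≈564173.6 (right), 4–1 at easting≈571322.2 (right) → 2 crossings.
Cyan: 1–2 at easting≈578500.5 (right), 3–4 at easting≈566089.1 (right) → 2 crossings.
Indigo: no edge straddles that height → 0 crossings.
Only Violet has an odd count, so the point is inside Violet.

Violet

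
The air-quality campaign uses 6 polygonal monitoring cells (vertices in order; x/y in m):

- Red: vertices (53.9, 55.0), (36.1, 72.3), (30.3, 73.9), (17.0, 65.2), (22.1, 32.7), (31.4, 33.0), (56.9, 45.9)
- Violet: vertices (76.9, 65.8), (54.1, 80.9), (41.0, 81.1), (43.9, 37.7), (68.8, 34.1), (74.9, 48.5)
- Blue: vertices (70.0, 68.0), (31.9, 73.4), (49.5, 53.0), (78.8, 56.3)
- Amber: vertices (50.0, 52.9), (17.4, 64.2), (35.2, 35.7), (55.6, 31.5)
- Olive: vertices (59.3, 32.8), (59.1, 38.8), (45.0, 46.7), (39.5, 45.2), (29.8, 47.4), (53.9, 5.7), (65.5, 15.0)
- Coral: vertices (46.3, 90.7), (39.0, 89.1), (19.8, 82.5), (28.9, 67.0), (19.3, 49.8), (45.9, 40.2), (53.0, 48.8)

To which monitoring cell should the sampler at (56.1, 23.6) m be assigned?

Cast a ray rightward from (56.1, 23.6). For each polygon, the edges (by vertex number in listed order) whose endpoints lie on opposite sides of y = 23.6, where each meets that height, and whether that is right or left of the point:
Red: no edge straddles that height → 0 crossings.
Violet: no edge straddles that height → 0 crossings.
Blue: no edge straddles that height → 0 crossings.
Amber: no edge straddles that height → 0 crossings.
Olive: 5–6 at x≈43.55 (left), 7–1 at x≈62.50 (right) → 1 crossing.
Coral: no edge straddles that height → 0 crossings.
Only Olive has an odd count, so the point is inside Olive.

Olive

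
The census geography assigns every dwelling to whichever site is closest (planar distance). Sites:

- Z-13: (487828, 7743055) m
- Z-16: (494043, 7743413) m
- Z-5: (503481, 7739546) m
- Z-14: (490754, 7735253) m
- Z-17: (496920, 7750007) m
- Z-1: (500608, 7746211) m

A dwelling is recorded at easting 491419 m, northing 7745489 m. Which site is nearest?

Z-16

Squared distances to each site:
Z-13: 18819637.000; Z-16: 11195152.000; Z-5: 180811093.000; Z-14: 105217921.000; Z-17: 50673325.000; Z-1: 84959005.000.
Minimum at Z-16.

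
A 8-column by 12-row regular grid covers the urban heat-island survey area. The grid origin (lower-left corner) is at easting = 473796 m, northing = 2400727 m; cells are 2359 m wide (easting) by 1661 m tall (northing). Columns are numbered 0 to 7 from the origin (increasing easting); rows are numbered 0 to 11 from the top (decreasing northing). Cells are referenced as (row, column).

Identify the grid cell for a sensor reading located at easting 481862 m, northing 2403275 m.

Column index: ⌊(481862 − 473796) / 2359⌋ = ⌊3.419⌋ = 3
Row offset from origin: ⌊(2403275 − 2400727) / 1661⌋ = ⌊1.534⌋ = 1 → row 10 (counted from top)

(10, 3)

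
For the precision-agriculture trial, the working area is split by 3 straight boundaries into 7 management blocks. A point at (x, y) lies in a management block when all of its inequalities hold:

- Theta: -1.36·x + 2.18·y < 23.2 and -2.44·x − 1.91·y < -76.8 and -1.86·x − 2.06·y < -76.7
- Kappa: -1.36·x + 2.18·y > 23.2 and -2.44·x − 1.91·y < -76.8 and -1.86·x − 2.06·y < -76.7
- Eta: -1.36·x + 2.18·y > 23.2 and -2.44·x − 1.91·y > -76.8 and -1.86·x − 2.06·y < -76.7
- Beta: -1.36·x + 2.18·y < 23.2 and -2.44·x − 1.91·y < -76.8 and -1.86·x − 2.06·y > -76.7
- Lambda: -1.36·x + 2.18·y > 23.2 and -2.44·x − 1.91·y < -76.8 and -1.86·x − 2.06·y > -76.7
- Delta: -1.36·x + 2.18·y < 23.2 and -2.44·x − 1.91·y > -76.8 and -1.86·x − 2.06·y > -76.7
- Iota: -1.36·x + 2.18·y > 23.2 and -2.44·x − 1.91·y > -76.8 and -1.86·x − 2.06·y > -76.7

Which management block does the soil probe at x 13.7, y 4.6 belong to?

-1.36·13.7 + 2.18·4.6 = -8.604, which is < 23.2
-2.44·13.7 − 1.91·4.6 = -42.214, which is > -76.8
-1.86·13.7 − 2.06·4.6 = -34.958, which is > -76.7
This sign pattern matches Delta.

Delta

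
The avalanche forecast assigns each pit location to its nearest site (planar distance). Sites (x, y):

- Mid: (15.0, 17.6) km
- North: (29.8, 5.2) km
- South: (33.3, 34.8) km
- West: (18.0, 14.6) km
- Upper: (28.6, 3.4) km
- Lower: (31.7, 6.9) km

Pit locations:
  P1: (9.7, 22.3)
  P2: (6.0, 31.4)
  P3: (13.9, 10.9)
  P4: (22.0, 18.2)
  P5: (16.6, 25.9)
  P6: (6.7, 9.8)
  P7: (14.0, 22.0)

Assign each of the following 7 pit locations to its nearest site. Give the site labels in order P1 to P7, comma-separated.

Mid, Mid, West, West, Mid, Mid, Mid

P1 → Mid (d²=50.18)
P2 → Mid (d²=271.44)
P3 → West (d²=30.50)
P4 → West (d²=28.96)
P5 → Mid (d²=71.45)
P6 → Mid (d²=129.73)
P7 → Mid (d²=20.36)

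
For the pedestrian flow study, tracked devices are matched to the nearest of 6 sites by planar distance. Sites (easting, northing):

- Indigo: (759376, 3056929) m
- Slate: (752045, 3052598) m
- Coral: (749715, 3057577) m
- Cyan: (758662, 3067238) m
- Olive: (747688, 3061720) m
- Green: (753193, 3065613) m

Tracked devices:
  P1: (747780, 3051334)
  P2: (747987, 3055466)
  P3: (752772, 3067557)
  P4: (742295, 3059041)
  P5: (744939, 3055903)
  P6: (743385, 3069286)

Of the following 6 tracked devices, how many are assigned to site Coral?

P1 → Slate
P2 → Coral
P3 → Green
P4 → Olive
P5 → Coral
P6 → Olive
2 of the 6 go to Coral.

2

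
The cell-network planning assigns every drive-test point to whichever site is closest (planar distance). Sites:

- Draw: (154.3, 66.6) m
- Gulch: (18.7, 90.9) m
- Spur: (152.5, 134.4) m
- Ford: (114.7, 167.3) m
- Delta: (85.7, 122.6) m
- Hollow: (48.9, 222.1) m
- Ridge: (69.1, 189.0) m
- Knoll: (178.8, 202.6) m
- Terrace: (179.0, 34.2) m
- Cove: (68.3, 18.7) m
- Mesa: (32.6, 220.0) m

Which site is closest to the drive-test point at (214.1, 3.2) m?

Squared distances to each site:
Draw: 7595.600; Gulch: 45872.450; Spur: 21008.000; Ford: 36809.170; Delta: 30742.920; Hollow: 75208.250; Ridge: 55546.640; Knoll: 41006.450; Terrace: 2193.010; Cove: 21497.890; Mesa: 79944.490.
Minimum at Terrace.

Terrace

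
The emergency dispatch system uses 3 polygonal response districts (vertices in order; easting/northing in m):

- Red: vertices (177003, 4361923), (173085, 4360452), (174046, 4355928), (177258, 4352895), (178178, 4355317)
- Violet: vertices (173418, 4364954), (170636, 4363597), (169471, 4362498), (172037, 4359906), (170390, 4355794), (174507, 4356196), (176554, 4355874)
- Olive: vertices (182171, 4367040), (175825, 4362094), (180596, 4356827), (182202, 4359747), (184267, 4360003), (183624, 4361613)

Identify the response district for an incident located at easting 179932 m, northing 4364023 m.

Cast a ray rightward from (179932, 4364023). For each polygon, the edges (by vertex number in listed order) whose endpoints lie on opposite sides of northing = 4364023, where each meets that height, and whether that is right or left of the point:
Red: no edge straddles that height → 0 crossings.
Violet: 1–2 at easting≈171509.3 (left), 7–1 at easting≈173739.5 (left) → 0 crossings.
Olive: 1–2 at easting≈178300.0 (left), 6–1 at easting≈182978.8 (right) → 1 crossing.
Only Olive has an odd count, so the point is inside Olive.

Olive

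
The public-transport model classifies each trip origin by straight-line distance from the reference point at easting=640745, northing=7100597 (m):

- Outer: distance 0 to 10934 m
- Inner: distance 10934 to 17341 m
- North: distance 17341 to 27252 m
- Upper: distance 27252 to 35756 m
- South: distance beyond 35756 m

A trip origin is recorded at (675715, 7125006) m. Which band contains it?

South

Distance = √((675715−640745)² + (7125006−7100597)²) = √(1222900900.000 + 595799281.000) = 42646.221 m.
35756 ≤ 42646.221 < ∞ → South.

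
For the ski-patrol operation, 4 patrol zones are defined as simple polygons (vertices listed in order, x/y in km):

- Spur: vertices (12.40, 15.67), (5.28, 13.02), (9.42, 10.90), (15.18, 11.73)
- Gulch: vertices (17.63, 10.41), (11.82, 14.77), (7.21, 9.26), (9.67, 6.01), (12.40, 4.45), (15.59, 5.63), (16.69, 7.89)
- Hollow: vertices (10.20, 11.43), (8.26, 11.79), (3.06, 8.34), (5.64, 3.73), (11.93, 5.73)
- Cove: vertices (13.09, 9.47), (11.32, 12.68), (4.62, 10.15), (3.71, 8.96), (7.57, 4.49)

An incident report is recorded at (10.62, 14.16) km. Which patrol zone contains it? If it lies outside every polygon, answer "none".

Spur

Cast a ray rightward from (10.62, 14.16). For each polygon, the edges (by vertex number in listed order) whose endpoints lie on opposite sides of y = 14.16, where each meets that height, and whether that is right or left of the point:
Spur: 1–2 at x≈8.343 (left), 4–1 at x≈13.465 (right) → 1 crossing.
Gulch: 1–2 at x≈12.633 (right), 2–3 at x≈11.310 (right) → 2 crossings.
Hollow: no edge straddles that height → 0 crossings.
Cove: no edge straddles that height → 0 crossings.
Only Spur has an odd count, so the point is inside Spur.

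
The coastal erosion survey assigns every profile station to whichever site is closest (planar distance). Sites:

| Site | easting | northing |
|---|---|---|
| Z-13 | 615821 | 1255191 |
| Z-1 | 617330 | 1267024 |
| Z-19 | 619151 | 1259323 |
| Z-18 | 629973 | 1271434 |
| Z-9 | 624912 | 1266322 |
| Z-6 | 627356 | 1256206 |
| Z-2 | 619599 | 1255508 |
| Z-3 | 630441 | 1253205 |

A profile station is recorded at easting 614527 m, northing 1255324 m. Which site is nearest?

Squared distances to each site:
Z-13: 1692125.000; Z-1: 144746809.000; Z-19: 37373377.000; Z-18: 498111016.000; Z-9: 228804229.000; Z-6: 165361165.000; Z-2: 25759040.000; Z-3: 257745557.000.
Minimum at Z-13.

Z-13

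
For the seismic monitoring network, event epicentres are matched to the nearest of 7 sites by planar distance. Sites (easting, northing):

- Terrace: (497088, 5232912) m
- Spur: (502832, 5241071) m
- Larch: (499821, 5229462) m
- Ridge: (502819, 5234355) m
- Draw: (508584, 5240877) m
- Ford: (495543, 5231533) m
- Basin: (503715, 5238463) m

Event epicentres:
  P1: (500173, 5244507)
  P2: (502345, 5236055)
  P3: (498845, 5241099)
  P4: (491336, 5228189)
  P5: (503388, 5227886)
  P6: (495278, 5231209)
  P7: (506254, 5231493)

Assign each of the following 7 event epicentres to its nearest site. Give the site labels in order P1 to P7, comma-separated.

Spur, Ridge, Spur, Ford, Larch, Ford, Ridge

P1 → Spur (d²=18876377.00)
P2 → Ridge (d²=3114676.00)
P3 → Spur (d²=15896953.00)
P4 → Ford (d²=28881185.00)
P5 → Larch (d²=15207265.00)
P6 → Ford (d²=175201.00)
P7 → Ridge (d²=19990269.00)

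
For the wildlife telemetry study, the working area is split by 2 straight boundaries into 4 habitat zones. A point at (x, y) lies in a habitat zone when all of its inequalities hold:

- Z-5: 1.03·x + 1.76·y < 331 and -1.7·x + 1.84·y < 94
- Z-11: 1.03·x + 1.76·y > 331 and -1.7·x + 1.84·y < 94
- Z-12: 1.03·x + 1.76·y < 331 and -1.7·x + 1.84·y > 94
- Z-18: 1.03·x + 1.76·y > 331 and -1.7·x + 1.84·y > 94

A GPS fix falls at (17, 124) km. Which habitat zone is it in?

Z-12

1.03·17 + 1.76·124 = 235.750, which is < 331
-1.7·17 + 1.84·124 = 199.260, which is > 94
This sign pattern matches Z-12.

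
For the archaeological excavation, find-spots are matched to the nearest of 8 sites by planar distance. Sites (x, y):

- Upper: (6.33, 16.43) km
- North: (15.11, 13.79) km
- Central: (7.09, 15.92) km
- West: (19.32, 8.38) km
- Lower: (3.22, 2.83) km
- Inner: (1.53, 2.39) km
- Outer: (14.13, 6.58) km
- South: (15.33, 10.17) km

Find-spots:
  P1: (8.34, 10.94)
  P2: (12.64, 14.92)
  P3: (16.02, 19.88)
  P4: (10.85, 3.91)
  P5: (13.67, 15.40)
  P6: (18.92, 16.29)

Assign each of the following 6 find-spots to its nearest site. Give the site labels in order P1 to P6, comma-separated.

Central, North, North, Outer, North, North

P1 → Central (d²=26.36)
P2 → North (d²=7.38)
P3 → North (d²=37.92)
P4 → Outer (d²=17.89)
P5 → North (d²=4.67)
P6 → North (d²=20.77)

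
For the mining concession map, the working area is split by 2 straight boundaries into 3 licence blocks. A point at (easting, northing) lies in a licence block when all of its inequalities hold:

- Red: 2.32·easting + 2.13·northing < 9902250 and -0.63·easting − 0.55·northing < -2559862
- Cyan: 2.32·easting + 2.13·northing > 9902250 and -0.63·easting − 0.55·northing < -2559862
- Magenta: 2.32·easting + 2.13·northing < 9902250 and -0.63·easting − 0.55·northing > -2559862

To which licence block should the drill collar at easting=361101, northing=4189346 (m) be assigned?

Magenta

2.32·361101 + 2.13·4189346 = 9761061.300, which is < 9902250
-0.63·361101 − 0.55·4189346 = -2531633.930, which is > -2559862
This sign pattern matches Magenta.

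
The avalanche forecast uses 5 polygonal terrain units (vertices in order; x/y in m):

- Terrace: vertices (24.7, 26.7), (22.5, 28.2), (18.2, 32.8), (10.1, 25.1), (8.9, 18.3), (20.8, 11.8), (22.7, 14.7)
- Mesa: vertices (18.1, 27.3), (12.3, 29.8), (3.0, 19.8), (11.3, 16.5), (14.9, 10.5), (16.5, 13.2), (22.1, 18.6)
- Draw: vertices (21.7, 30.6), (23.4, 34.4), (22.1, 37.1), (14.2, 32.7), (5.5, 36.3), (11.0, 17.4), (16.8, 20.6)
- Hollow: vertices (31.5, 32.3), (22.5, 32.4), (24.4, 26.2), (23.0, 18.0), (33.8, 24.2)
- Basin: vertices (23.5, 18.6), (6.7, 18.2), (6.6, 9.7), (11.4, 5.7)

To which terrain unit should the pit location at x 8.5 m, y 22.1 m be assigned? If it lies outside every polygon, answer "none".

Cast a ray rightward from (8.5, 22.1). For each polygon, the edges (by vertex number in listed order) whose endpoints lie on opposite sides of y = 22.1, where each meets that height, and whether that is right or left of the point:
Terrace: 4–5 at x≈9.57 (right), 7–1 at x≈23.93 (right) → 2 crossings.
Mesa: 2–3 at x≈5.14 (left), 7–1 at x≈20.49 (right) → 1 crossing.
Draw: 5–6 at x≈9.63 (right), 7–1 at x≈17.54 (right) → 2 crossings.
Hollow: 3–4 at x≈23.70 (right), 4–5 at x≈30.14 (right) → 2 crossings.
Basin: no edge straddles that height → 0 crossings.
Only Mesa has an odd count, so the point is inside Mesa.

Mesa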